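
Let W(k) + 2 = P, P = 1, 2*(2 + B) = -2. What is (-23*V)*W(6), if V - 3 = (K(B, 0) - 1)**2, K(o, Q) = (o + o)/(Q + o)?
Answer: 92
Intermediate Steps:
B = -3 (B = -2 + (1/2)*(-2) = -2 - 1 = -3)
K(o, Q) = 2*o/(Q + o) (K(o, Q) = (2*o)/(Q + o) = 2*o/(Q + o))
V = 4 (V = 3 + (2*(-3)/(0 - 3) - 1)**2 = 3 + (2*(-3)/(-3) - 1)**2 = 3 + (2*(-3)*(-1/3) - 1)**2 = 3 + (2 - 1)**2 = 3 + 1**2 = 3 + 1 = 4)
W(k) = -1 (W(k) = -2 + 1 = -1)
(-23*V)*W(6) = -23*4*(-1) = -92*(-1) = 92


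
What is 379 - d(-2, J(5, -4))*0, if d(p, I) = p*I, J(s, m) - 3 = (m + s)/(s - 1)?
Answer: 379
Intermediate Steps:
J(s, m) = 3 + (m + s)/(-1 + s) (J(s, m) = 3 + (m + s)/(s - 1) = 3 + (m + s)/(-1 + s))
d(p, I) = I*p
379 - d(-2, J(5, -4))*0 = 379 - (-3 - 4 + 4*5)/(-1 + 5)*(-2)*0 = 379 - (-3 - 4 + 20)/4*(-2)*0 = 379 - (¼)*13*(-2)*0 = 379 - 13*(-2)/4*0 = 379 - 1*(-13/2)*0 = 379 + (13/2)*0 = 379 + 0 = 379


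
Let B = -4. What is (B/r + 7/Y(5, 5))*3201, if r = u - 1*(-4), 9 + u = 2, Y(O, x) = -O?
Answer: -1067/5 ≈ -213.40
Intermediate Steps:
u = -7 (u = -9 + 2 = -7)
r = -3 (r = -7 - 1*(-4) = -7 + 4 = -3)
(B/r + 7/Y(5, 5))*3201 = (-4/(-3) + 7/((-1*5)))*3201 = (-4*(-1/3) + 7/(-5))*3201 = (4/3 + 7*(-1/5))*3201 = (4/3 - 7/5)*3201 = -1/15*3201 = -1067/5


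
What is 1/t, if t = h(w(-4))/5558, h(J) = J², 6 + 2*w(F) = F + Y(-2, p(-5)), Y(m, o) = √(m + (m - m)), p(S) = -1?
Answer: 22232/(10 - I*√2)² ≈ 209.41 + 60.44*I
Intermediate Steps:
Y(m, o) = √m (Y(m, o) = √(m + 0) = √m)
w(F) = -3 + F/2 + I*√2/2 (w(F) = -3 + (F + √(-2))/2 = -3 + (F + I*√2)/2 = -3 + (F/2 + I*√2/2) = -3 + F/2 + I*√2/2)
t = (-5 + I*√2/2)²/5558 (t = (-3 + (½)*(-4) + I*√2/2)²/5558 = (-3 - 2 + I*√2/2)²*(1/5558) = (-5 + I*√2/2)²*(1/5558) = (-5 + I*√2/2)²/5558 ≈ 0.0044081 - 0.0012722*I)
1/t = 1/((10 - I*√2)²/22232) = 22232/(10 - I*√2)²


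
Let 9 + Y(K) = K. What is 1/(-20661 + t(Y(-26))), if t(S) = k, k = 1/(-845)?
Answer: -845/17458546 ≈ -4.8400e-5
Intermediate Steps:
Y(K) = -9 + K
k = -1/845 ≈ -0.0011834
t(S) = -1/845
1/(-20661 + t(Y(-26))) = 1/(-20661 - 1/845) = 1/(-17458546/845) = -845/17458546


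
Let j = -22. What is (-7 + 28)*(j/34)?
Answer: -231/17 ≈ -13.588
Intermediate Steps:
(-7 + 28)*(j/34) = (-7 + 28)*(-22/34) = 21*(-22*1/34) = 21*(-11/17) = -231/17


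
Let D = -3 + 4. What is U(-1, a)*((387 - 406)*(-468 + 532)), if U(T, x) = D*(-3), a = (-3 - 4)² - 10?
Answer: 3648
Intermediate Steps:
a = 39 (a = (-7)² - 10 = 49 - 10 = 39)
D = 1
U(T, x) = -3 (U(T, x) = 1*(-3) = -3)
U(-1, a)*((387 - 406)*(-468 + 532)) = -3*(387 - 406)*(-468 + 532) = -(-57)*64 = -3*(-1216) = 3648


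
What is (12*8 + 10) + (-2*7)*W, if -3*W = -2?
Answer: 290/3 ≈ 96.667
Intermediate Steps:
W = ⅔ (W = -⅓*(-2) = ⅔ ≈ 0.66667)
(12*8 + 10) + (-2*7)*W = (12*8 + 10) - 2*7*(⅔) = (96 + 10) - 14*⅔ = 106 - 28/3 = 290/3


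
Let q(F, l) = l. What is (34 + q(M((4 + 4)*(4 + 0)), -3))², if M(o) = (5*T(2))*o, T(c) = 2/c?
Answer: 961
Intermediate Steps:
M(o) = 5*o (M(o) = (5*(2/2))*o = (5*(2*(½)))*o = (5*1)*o = 5*o)
(34 + q(M((4 + 4)*(4 + 0)), -3))² = (34 - 3)² = 31² = 961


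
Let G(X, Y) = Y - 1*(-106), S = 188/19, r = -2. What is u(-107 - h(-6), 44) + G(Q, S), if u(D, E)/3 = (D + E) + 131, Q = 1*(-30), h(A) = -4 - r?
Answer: 6192/19 ≈ 325.89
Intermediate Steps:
S = 188/19 (S = 188*(1/19) = 188/19 ≈ 9.8947)
h(A) = -2 (h(A) = -4 - 1*(-2) = -4 + 2 = -2)
Q = -30
u(D, E) = 393 + 3*D + 3*E (u(D, E) = 3*((D + E) + 131) = 3*(131 + D + E) = 393 + 3*D + 3*E)
G(X, Y) = 106 + Y (G(X, Y) = Y + 106 = 106 + Y)
u(-107 - h(-6), 44) + G(Q, S) = (393 + 3*(-107 - 1*(-2)) + 3*44) + (106 + 188/19) = (393 + 3*(-107 + 2) + 132) + 2202/19 = (393 + 3*(-105) + 132) + 2202/19 = (393 - 315 + 132) + 2202/19 = 210 + 2202/19 = 6192/19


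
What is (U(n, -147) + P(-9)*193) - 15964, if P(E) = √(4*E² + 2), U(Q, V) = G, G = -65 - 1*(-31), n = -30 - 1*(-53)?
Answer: -15998 + 193*√326 ≈ -12513.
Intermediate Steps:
n = 23 (n = -30 + 53 = 23)
G = -34 (G = -65 + 31 = -34)
U(Q, V) = -34
P(E) = √(2 + 4*E²)
(U(n, -147) + P(-9)*193) - 15964 = (-34 + √(2 + 4*(-9)²)*193) - 15964 = (-34 + √(2 + 4*81)*193) - 15964 = (-34 + √(2 + 324)*193) - 15964 = (-34 + √326*193) - 15964 = (-34 + 193*√326) - 15964 = -15998 + 193*√326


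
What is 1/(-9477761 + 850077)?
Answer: -1/8627684 ≈ -1.1591e-7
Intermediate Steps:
1/(-9477761 + 850077) = 1/(-8627684) = -1/8627684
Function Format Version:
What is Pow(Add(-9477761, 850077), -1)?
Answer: Rational(-1, 8627684) ≈ -1.1591e-7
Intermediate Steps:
Pow(Add(-9477761, 850077), -1) = Pow(-8627684, -1) = Rational(-1, 8627684)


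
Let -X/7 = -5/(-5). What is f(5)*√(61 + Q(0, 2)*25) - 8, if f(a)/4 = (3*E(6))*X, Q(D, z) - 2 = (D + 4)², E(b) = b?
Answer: -8 - 504*√511 ≈ -11401.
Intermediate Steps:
X = -7 (X = -(-35)/(-5) = -(-35)*(-1)/5 = -7*1 = -7)
Q(D, z) = 2 + (4 + D)² (Q(D, z) = 2 + (D + 4)² = 2 + (4 + D)²)
f(a) = -504 (f(a) = 4*((3*6)*(-7)) = 4*(18*(-7)) = 4*(-126) = -504)
f(5)*√(61 + Q(0, 2)*25) - 8 = -504*√(61 + (2 + (4 + 0)²)*25) - 8 = -504*√(61 + (2 + 4²)*25) - 8 = -504*√(61 + (2 + 16)*25) - 8 = -504*√(61 + 18*25) - 8 = -504*√(61 + 450) - 8 = -504*√511 - 8 = -8 - 504*√511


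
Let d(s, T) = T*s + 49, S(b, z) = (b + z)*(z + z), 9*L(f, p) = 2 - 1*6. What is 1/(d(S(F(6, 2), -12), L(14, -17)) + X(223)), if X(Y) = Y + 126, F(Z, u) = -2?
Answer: 3/746 ≈ 0.0040215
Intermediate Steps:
L(f, p) = -4/9 (L(f, p) = (2 - 1*6)/9 = (2 - 6)/9 = (⅑)*(-4) = -4/9)
S(b, z) = 2*z*(b + z) (S(b, z) = (b + z)*(2*z) = 2*z*(b + z))
X(Y) = 126 + Y
d(s, T) = 49 + T*s
1/(d(S(F(6, 2), -12), L(14, -17)) + X(223)) = 1/((49 - 8*(-12)*(-2 - 12)/9) + (126 + 223)) = 1/((49 - 8*(-12)*(-14)/9) + 349) = 1/((49 - 4/9*336) + 349) = 1/((49 - 448/3) + 349) = 1/(-301/3 + 349) = 1/(746/3) = 3/746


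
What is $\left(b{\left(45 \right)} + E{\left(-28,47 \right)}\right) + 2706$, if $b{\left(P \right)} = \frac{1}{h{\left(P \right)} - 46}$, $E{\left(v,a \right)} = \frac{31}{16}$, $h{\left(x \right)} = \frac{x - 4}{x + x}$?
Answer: $\frac{177595933}{65584} \approx 2707.9$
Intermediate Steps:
$h{\left(x \right)} = \frac{-4 + x}{2 x}$
$E{\left(v,a \right)} = \frac{31}{16}$ ($E{\left(v,a \right)} = 31 \cdot \frac{1}{16} = \frac{31}{16}$)
$b{\left(P \right)} = \frac{1}{-46 + \frac{-4 + P}{2 P}}$ ($b{\left(P \right)} = \frac{1}{\frac{-4 + P}{2 P} - 46} = \frac{1}{-46 + \frac{-4 + P}{2 P}}$)
$\left(b{\left(45 \right)} + E{\left(-28,47 \right)}\right) + 2706 = \left(\left(-2\right) 45 \frac{1}{4 + 91 \cdot 45} + \frac{31}{16}\right) + 2706 = \left(\left(-2\right) 45 \frac{1}{4 + 4095} + \frac{31}{16}\right) + 2706 = \left(\left(-2\right) 45 \cdot \frac{1}{4099} + \frac{31}{16}\right) + 2706 = \left(- \frac{90}{4099} + \frac{31}{16}\right) + 2706 = \frac{125629}{65584} + 2706 = \frac{177595933}{65584}$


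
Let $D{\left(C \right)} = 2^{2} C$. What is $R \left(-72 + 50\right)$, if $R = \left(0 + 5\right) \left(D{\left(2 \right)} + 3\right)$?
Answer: $-1210$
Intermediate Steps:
$D{\left(C \right)} = 4 C$
$R = 55$ ($R = \left(0 + 5\right) \left(4 \cdot 2 + 3\right) = 5 \left(8 + 3\right) = 5 \cdot 11 = 55$)
$R \left(-72 + 50\right) = 55 \left(-72 + 50\right) = 55 \left(-22\right) = -1210$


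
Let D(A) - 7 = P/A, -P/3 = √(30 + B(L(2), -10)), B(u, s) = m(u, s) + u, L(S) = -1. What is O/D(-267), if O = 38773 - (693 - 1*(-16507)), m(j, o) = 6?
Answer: 170879733/55442 - 1919997*√35/388094 ≈ 3052.9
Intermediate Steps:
B(u, s) = 6 + u
P = -3*√35 (P = -3*√(30 + (6 - 1)) = -3*√(30 + 5) = -3*√35 ≈ -17.748)
O = 21573 (O = 38773 - (693 + 16507) = 38773 - 1*17200 = 38773 - 17200 = 21573)
D(A) = 7 - 3*√35/A (D(A) = 7 + (-3*√35)/A = 7 - 3*√35/A)
O/D(-267) = 21573/(7 - 3*√35/(-267)) = 21573/(7 - 3*√35*(-1/267)) = 21573/(7 + √35/89)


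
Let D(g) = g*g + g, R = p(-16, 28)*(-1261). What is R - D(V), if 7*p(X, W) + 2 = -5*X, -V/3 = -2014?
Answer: -255681000/7 ≈ -3.6526e+7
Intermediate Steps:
V = 6042 (V = -3*(-2014) = 6042)
p(X, W) = -2/7 - 5*X/7 (p(X, W) = -2/7 + (-5*X)/7 = -2/7 - 5*X/7)
R = -98358/7 (R = (-2/7 - 5/7*(-16))*(-1261) = (-2/7 + 80/7)*(-1261) = (78/7)*(-1261) = -98358/7 ≈ -14051.)
D(g) = g + g**2 (D(g) = g**2 + g = g + g**2)
R - D(V) = -98358/7 - 6042*(1 + 6042) = -98358/7 - 6042*6043 = -98358/7 - 1*36511806 = -98358/7 - 36511806 = -255681000/7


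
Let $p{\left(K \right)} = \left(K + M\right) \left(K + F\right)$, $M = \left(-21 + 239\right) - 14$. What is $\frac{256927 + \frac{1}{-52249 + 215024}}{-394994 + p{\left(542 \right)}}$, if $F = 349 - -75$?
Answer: $\frac{20910646213}{26503188275} \approx 0.78899$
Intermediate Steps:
$F = 424$ ($F = 349 + 75 = 424$)
$M = 204$ ($M = 218 - 14 = 204$)
$p{\left(K \right)} = \left(204 + K\right) \left(424 + K\right)$ ($p{\left(K \right)} = \left(K + 204\right) \left(K + 424\right) = \left(204 + K\right) \left(424 + K\right)$)
$\frac{256927 + \frac{1}{-52249 + 215024}}{-394994 + p{\left(542 \right)}} = \frac{256927 + \frac{1}{-52249 + 215024}}{-394994 + \left(86496 + 542^{2} + 628 \cdot 542\right)} = \frac{256927 + \frac{1}{162775}}{-394994 + \left(86496 + 293764 + 340376\right)} = \frac{256927 + \frac{1}{162775}}{-394994 + 720636} = \frac{41821292426}{162775 \cdot 325642} = \frac{41821292426}{162775} \cdot \frac{1}{325642} = \frac{20910646213}{26503188275}$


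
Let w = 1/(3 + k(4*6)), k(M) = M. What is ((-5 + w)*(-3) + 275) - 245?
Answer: 404/9 ≈ 44.889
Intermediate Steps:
w = 1/27 (w = 1/(3 + 4*6) = 1/(3 + 24) = 1/27 ≈ 0.037037)
((-5 + w)*(-3) + 275) - 245 = ((-5 + 1/27)*(-3) + 275) - 245 = (-134/27*(-3) + 275) - 245 = (134/9 + 275) - 245 = 2609/9 - 245 = 404/9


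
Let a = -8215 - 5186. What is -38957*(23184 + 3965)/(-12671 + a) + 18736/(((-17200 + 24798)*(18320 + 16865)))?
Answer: 141372908369301791/3484987272680 ≈ 40566.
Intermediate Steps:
a = -13401
-38957*(23184 + 3965)/(-12671 + a) + 18736/(((-17200 + 24798)*(18320 + 16865))) = -38957*(23184 + 3965)/(-12671 - 13401) + 18736/(((-17200 + 24798)*(18320 + 16865))) = -38957/((-26072/27149)) + 18736/((7598*35185)) = -38957/((-26072*1/27149)) + 18736/267335630 = -38957/(-26072/27149) + 18736*(1/267335630) = -38957*(-27149/26072) + 9368/133667815 = 1057643593/26072 + 9368/133667815 = 141372908369301791/3484987272680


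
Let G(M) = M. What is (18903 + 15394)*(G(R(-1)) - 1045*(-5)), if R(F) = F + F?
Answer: 179133231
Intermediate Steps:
R(F) = 2*F
(18903 + 15394)*(G(R(-1)) - 1045*(-5)) = (18903 + 15394)*(2*(-1) - 1045*(-5)) = 34297*(-2 + 5225) = 34297*5223 = 179133231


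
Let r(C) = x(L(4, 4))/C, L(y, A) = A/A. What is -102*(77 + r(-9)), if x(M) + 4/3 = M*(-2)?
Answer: -71026/9 ≈ -7891.8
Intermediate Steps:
L(y, A) = 1
x(M) = -4/3 - 2*M (x(M) = -4/3 + M*(-2) = -4/3 - 2*M)
r(C) = -10/(3*C) (r(C) = (-4/3 - 2*1)/C = (-4/3 - 2)/C = -10/(3*C))
-102*(77 + r(-9)) = -102*(77 - 10/3/(-9)) = -102*(77 - 10/3*(-⅑)) = -102*(77 + 10/27) = -102*2089/27 = -71026/9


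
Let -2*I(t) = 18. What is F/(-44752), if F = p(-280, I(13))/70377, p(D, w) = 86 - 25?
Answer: -61/3149511504 ≈ -1.9368e-8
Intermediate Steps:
I(t) = -9 (I(t) = -1/2*18 = -9)
p(D, w) = 61
F = 61/70377 ≈ 0.00086676
F/(-44752) = (61/70377)/(-44752) = (61/70377)*(-1/44752) = -61/3149511504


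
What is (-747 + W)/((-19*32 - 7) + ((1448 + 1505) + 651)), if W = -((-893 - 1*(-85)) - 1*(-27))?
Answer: 34/2989 ≈ 0.011375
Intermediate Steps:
W = 781 (W = -((-893 + 85) + 27) = -(-808 + 27) = -1*(-781) = 781)
(-747 + W)/((-19*32 - 7) + ((1448 + 1505) + 651)) = (-747 + 781)/((-19*32 - 7) + ((1448 + 1505) + 651)) = 34/((-608 - 7) + (2953 + 651)) = 34/(-615 + 3604) = 34/2989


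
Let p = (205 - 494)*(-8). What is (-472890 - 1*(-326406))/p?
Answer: -36621/578 ≈ -63.358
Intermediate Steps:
p = 2312 (p = -289*(-8) = 2312)
(-472890 - 1*(-326406))/p = (-472890 - 1*(-326406))/2312 = (-472890 + 326406)*(1/2312) = -146484*1/2312 = -36621/578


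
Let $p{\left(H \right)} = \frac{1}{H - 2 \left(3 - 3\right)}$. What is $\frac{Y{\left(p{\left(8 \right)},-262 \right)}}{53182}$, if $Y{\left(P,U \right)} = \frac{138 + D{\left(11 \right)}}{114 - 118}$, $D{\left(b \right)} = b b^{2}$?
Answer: $- \frac{1469}{212728} \approx -0.0069055$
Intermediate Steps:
$D{\left(b \right)} = b^{3}$
$p{\left(H \right)} = \frac{1}{H}$ ($p{\left(H \right)} = \frac{1}{H - 0} = \frac{1}{H + 0} = \frac{1}{H}$)
$Y{\left(P,U \right)} = - \frac{1469}{4}$ ($Y{\left(P,U \right)} = \frac{138 + 11^{3}}{114 - 118} = \frac{138 + 1331}{-4} = 1469 \left(- \frac{1}{4}\right) = - \frac{1469}{4}$)
$\frac{Y{\left(p{\left(8 \right)},-262 \right)}}{53182} = - \frac{1469}{4 \cdot 53182} = \left(- \frac{1469}{4}\right) \frac{1}{53182} = - \frac{1469}{212728}$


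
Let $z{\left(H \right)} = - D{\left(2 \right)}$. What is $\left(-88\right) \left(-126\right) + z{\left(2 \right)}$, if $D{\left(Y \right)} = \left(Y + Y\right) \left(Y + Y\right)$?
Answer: $11072$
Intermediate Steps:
$D{\left(Y \right)} = 4 Y^{2}$ ($D{\left(Y \right)} = 2 Y 2 Y = 4 Y^{2}$)
$z{\left(H \right)} = -16$ ($z{\left(H \right)} = - 4 \cdot 2^{2} = - 4 \cdot 4 = \left(-1\right) 16 = -16$)
$\left(-88\right) \left(-126\right) + z{\left(2 \right)} = \left(-88\right) \left(-126\right) - 16 = 11088 - 16 = 11072$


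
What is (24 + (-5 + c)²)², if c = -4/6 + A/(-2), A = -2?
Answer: 169744/81 ≈ 2095.6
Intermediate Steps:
c = ⅓ (c = -4/6 - 2/(-2) = -4*⅙ - 2*(-½) = -⅔ + 1 = ⅓ ≈ 0.33333)
(24 + (-5 + c)²)² = (24 + (-5 + ⅓)²)² = (24 + (-14/3)²)² = (24 + 196/9)² = (412/9)² = 169744/81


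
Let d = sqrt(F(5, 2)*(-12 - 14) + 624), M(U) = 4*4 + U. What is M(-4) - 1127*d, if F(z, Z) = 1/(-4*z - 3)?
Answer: 12 - 49*sqrt(330694) ≈ -28166.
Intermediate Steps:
F(z, Z) = 1/(-3 - 4*z)
M(U) = 16 + U
d = sqrt(330694)/23 (d = sqrt((-1/(3 + 4*5))*(-12 - 14) + 624) = sqrt(-1/(3 + 20)*(-26) + 624) = sqrt(-1/23*(-26) + 624) = sqrt(26/23 + 624) = sqrt(14378/23) = sqrt(330694)/23 ≈ 25.003)
M(-4) - 1127*d = (16 - 4) - 49*sqrt(330694) = 12 - 49*sqrt(330694)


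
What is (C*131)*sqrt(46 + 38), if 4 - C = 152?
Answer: -38776*sqrt(21) ≈ -1.7769e+5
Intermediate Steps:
C = -148 (C = 4 - 1*152 = 4 - 152 = -148)
(C*131)*sqrt(46 + 38) = (-148*131)*sqrt(46 + 38) = -38776*sqrt(21)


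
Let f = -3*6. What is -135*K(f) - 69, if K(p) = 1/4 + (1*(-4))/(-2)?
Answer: -1491/4 ≈ -372.75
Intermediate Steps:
f = -18
K(p) = 9/4 (K(p) = 1*(1/4) - 4*(-1/2) = 1/4 + 2 = 9/4)
-135*K(f) - 69 = -135*9/4 - 69 = -1215/4 - 69 = -1491/4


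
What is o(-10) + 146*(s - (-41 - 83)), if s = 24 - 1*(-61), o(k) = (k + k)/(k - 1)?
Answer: 335674/11 ≈ 30516.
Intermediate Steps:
o(k) = 2*k/(-1 + k) (o(k) = (2*k)/(-1 + k) = 2*k/(-1 + k))
s = 85 (s = 24 + 61 = 85)
o(-10) + 146*(s - (-41 - 83)) = 2*(-10)/(-1 - 10) + 146*(85 - (-41 - 83)) = 2*(-10)/(-11) + 146*(85 - 1*(-124)) = 2*(-10)*(-1/11) + 146*(85 + 124) = 20/11 + 146*209 = 20/11 + 30514 = 335674/11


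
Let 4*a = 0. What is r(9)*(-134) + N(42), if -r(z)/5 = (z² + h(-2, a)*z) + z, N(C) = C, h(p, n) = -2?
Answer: 48282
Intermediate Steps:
a = 0 (a = (¼)*0 = 0)
r(z) = -5*z² + 5*z (r(z) = -5*((z² - 2*z) + z) = -5*(z² - z) = -5*z² + 5*z)
r(9)*(-134) + N(42) = (5*9*(1 - 1*9))*(-134) + 42 = (5*9*(1 - 9))*(-134) + 42 = (5*9*(-8))*(-134) + 42 = -360*(-134) + 42 = 48240 + 42 = 48282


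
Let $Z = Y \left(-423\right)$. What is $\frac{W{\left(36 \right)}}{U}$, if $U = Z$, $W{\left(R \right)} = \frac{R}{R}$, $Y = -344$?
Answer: $\frac{1}{145512} \approx 6.8723 \cdot 10^{-6}$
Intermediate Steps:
$Z = 145512$ ($Z = \left(-344\right) \left(-423\right) = 145512$)
$W{\left(R \right)} = 1$
$U = 145512$
$\frac{W{\left(36 \right)}}{U} = 1 \cdot \frac{1}{145512} = \frac{1}{145512}$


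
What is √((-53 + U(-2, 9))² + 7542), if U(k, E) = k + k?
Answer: 3*√1199 ≈ 103.88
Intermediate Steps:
U(k, E) = 2*k
√((-53 + U(-2, 9))² + 7542) = √((-53 + 2*(-2))² + 7542) = √((-53 - 4)² + 7542) = √((-57)² + 7542) = √(3249 + 7542) = √10791 = 3*√1199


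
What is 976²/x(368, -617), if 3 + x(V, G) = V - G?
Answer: 476288/491 ≈ 970.04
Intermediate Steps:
x(V, G) = -3 + V - G (x(V, G) = -3 + (V - G) = -3 + V - G)
976²/x(368, -617) = 976²/(-3 + 368 - 1*(-617)) = 952576/(-3 + 368 + 617) = 952576/982 = 952576*(1/982) = 476288/491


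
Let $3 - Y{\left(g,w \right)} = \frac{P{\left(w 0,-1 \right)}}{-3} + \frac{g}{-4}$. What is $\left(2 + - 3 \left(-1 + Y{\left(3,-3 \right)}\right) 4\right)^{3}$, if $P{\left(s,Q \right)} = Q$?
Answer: $-19683$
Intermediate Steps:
$Y{\left(g,w \right)} = \frac{8}{3} + \frac{g}{4}$ ($Y{\left(g,w \right)} = 3 - \left(- \frac{1}{-3} + \frac{g}{-4}\right) = 3 - \left(\left(-1\right) \left(- \frac{1}{3}\right) + g \left(- \frac{1}{4}\right)\right) = 3 - \left(\frac{1}{3} - \frac{g}{4}\right) = 3 + \left(- \frac{1}{3} + \frac{g}{4}\right) = \frac{8}{3} + \frac{g}{4}$)
$\left(2 + - 3 \left(-1 + Y{\left(3,-3 \right)}\right) 4\right)^{3} = \left(2 + - 3 \left(-1 + \left(\frac{8}{3} + \frac{1}{4} \cdot 3\right)\right) 4\right)^{3} = \left(2 + - 3 \left(-1 + \left(\frac{8}{3} + \frac{3}{4}\right)\right) 4\right)^{3} = \left(2 + - 3 \left(-1 + \frac{41}{12}\right) 4\right)^{3} = \left(2 + \left(-3\right) \frac{29}{12} \cdot 4\right)^{3} = \left(2 - 29\right)^{3} = \left(-27\right)^{3} = -19683$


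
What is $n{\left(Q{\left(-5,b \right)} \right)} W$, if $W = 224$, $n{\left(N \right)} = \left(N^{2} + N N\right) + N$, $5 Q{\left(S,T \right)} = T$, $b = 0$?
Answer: $0$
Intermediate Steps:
$Q{\left(S,T \right)} = \frac{T}{5}$
$n{\left(N \right)} = N + 2 N^{2}$ ($n{\left(N \right)} = \left(N^{2} + N^{2}\right) + N = 2 N^{2} + N = N + 2 N^{2}$)
$n{\left(Q{\left(-5,b \right)} \right)} W = \frac{1}{5} \cdot 0 \left(1 + 2 \cdot \frac{1}{5} \cdot 0\right) 224 = 0 \left(1 + 2 \cdot 0\right) 224 = 0 \left(1 + 0\right) 224 = 0 \cdot 1 \cdot 224 = 0 \cdot 224 = 0$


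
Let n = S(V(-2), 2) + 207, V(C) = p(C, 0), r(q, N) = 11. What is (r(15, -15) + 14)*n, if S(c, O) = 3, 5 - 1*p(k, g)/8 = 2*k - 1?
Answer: 5250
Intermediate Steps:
p(k, g) = 48 - 16*k (p(k, g) = 40 - 8*(2*k - 1) = 40 - 8*(-1 + 2*k) = 40 + (8 - 16*k) = 48 - 16*k)
V(C) = 48 - 16*C
n = 210 (n = 3 + 207 = 210)
(r(15, -15) + 14)*n = (11 + 14)*210 = 25*210 = 5250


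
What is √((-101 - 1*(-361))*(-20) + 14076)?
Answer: 2*√2219 ≈ 94.213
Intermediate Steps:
√((-101 - 1*(-361))*(-20) + 14076) = √((-101 + 361)*(-20) + 14076) = √(260*(-20) + 14076) = √(-5200 + 14076) = √8876 = 2*√2219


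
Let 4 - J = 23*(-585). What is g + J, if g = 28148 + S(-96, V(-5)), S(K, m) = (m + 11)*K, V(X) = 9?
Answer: 39687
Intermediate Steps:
J = 13459 (J = 4 - 23*(-585) = 4 - 1*(-13455) = 4 + 13455 = 13459)
S(K, m) = K*(11 + m) (S(K, m) = (11 + m)*K = K*(11 + m))
g = 26228 (g = 28148 - 96*(11 + 9) = 28148 - 96*20 = 28148 - 1920 = 26228)
g + J = 26228 + 13459 = 39687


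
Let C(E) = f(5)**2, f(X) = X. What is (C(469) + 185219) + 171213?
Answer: 356457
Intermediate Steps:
C(E) = 25 (C(E) = 5**2 = 25)
(C(469) + 185219) + 171213 = (25 + 185219) + 171213 = 185244 + 171213 = 356457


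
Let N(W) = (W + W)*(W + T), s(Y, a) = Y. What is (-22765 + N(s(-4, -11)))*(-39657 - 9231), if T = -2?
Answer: 1110588696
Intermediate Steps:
N(W) = 2*W*(-2 + W) (N(W) = (W + W)*(W - 2) = (2*W)*(-2 + W) = 2*W*(-2 + W))
(-22765 + N(s(-4, -11)))*(-39657 - 9231) = (-22765 + 2*(-4)*(-2 - 4))*(-39657 - 9231) = (-22765 + 2*(-4)*(-6))*(-48888) = (-22765 + 48)*(-48888) = -22717*(-48888) = 1110588696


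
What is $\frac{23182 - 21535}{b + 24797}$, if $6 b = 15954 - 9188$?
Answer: $\frac{4941}{77774} \approx 0.06353$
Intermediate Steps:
$b = \frac{3383}{3}$ ($b = \frac{15954 - 9188}{6} = \frac{1}{6} \cdot 6766 = \frac{3383}{3} \approx 1127.7$)
$\frac{23182 - 21535}{b + 24797} = \frac{23182 - 21535}{\frac{3383}{3} + 24797} = \frac{1647}{\frac{77774}{3}} = 1647 \cdot \frac{3}{77774} = \frac{4941}{77774}$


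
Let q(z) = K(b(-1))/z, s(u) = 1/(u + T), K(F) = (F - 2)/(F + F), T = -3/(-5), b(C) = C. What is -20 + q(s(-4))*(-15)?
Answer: 113/2 ≈ 56.500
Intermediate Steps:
T = 3/5 (T = -3*(-1/5) = 3/5 ≈ 0.60000)
K(F) = (-2 + F)/(2*F) (K(F) = (-2 + F)/((2*F)) = (-2 + F)*(1/(2*F)) = (-2 + F)/(2*F))
s(u) = 1/(3/5 + u) (s(u) = 1/(u + 3/5) = 1/(3/5 + u))
q(z) = 3/(2*z) (q(z) = ((1/2)*(-2 - 1)/(-1))/z = ((1/2)*(-1)*(-3))/z = 3/(2*z))
-20 + q(s(-4))*(-15) = -20 + (3/(2*((5/(3 + 5*(-4))))))*(-15) = -20 + (3/(2*((5/(3 - 20)))))*(-15) = -20 + (3/(2*((5/(-17)))))*(-15) = -20 + (3/(2*((5*(-1/17)))))*(-15) = -20 + (3/(2*(-5/17)))*(-15) = -20 + ((3/2)*(-17/5))*(-15) = -20 - 51/10*(-15) = -20 + 153/2 = 113/2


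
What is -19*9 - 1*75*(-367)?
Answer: 27354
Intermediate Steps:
-19*9 - 1*75*(-367) = -171 - 75*(-367) = -171 + 27525 = 27354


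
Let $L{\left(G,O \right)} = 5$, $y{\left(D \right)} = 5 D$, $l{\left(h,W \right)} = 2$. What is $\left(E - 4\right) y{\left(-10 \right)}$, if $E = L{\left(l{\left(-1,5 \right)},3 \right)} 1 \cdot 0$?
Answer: $200$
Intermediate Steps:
$E = 0$ ($E = 5 \cdot 1 \cdot 0 = 5 \cdot 0 = 0$)
$\left(E - 4\right) y{\left(-10 \right)} = \left(0 - 4\right) 5 \left(-10\right) = \left(-4\right) \left(-50\right) = 200$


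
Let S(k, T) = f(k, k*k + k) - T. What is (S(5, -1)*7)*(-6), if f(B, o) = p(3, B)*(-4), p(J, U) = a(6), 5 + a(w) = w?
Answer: 126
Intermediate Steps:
a(w) = -5 + w
p(J, U) = 1 (p(J, U) = -5 + 6 = 1)
f(B, o) = -4 (f(B, o) = 1*(-4) = -4)
S(k, T) = -4 - T
(S(5, -1)*7)*(-6) = ((-4 - 1*(-1))*7)*(-6) = ((-4 + 1)*7)*(-6) = -3*7*(-6) = -21*(-6) = 126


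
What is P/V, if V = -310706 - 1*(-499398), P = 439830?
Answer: 219915/94346 ≈ 2.3309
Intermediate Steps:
V = 188692 (V = -310706 + 499398 = 188692)
P/V = 439830/188692 = 439830*(1/188692) = 219915/94346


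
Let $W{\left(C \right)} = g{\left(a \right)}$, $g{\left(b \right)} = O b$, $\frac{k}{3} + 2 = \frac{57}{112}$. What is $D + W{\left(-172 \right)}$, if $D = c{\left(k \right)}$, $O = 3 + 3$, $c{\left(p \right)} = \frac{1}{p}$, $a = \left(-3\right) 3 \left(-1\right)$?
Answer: $\frac{26942}{501} \approx 53.776$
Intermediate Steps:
$k = - \frac{501}{112}$ ($k = -6 + 3 \cdot \frac{57}{112} = -6 + \frac{171}{112} = - \frac{501}{112} \approx -4.4732$)
$a = 9$ ($a = \left(-9\right) \left(-1\right) = 9$)
$O = 6$
$g{\left(b \right)} = 6 b$
$D = - \frac{112}{501}$ ($D = \frac{1}{- \frac{501}{112}} = - \frac{112}{501} \approx -0.22355$)
$W{\left(C \right)} = 54$ ($W{\left(C \right)} = 6 \cdot 9 = 54$)
$D + W{\left(-172 \right)} = - \frac{112}{501} + 54 = \frac{26942}{501}$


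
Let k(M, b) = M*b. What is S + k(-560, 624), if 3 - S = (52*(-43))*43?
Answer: -253289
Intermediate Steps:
S = 96151 (S = 3 - 52*(-43)*43 = 3 - (-2236)*43 = 3 - 1*(-96148) = 3 + 96148 = 96151)
S + k(-560, 624) = 96151 - 560*624 = 96151 - 349440 = -253289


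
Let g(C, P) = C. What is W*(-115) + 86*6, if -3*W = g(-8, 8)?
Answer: 628/3 ≈ 209.33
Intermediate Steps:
W = 8/3 (W = -⅓*(-8) = 8/3 ≈ 2.6667)
W*(-115) + 86*6 = (8/3)*(-115) + 86*6 = -920/3 + 516 = 628/3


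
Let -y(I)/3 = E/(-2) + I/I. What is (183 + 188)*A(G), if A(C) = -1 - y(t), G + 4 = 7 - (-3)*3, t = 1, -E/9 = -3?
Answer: -28567/2 ≈ -14284.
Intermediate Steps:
E = 27 (E = -9*(-3) = 27)
y(I) = 75/2 (y(I) = -3*(27/(-2) + I/I) = -3*(27*(-1/2) + 1) = -3*(-27/2 + 1) = -3*(-25/2) = 75/2)
G = 12 (G = -4 + (7 - (-3)*3) = -4 + (7 - 1*(-9)) = -4 + (7 + 9) = -4 + 16 = 12)
A(C) = -77/2 (A(C) = -1 - 1*75/2 = -1 - 75/2 = -77/2)
(183 + 188)*A(G) = (183 + 188)*(-77/2) = 371*(-77/2) = -28567/2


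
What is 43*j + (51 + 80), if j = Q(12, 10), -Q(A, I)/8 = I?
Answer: -3309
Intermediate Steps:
Q(A, I) = -8*I
j = -80 (j = -8*10 = -80)
43*j + (51 + 80) = 43*(-80) + (51 + 80) = -3440 + 131 = -3309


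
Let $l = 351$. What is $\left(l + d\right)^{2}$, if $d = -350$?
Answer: $1$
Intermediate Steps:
$\left(l + d\right)^{2} = \left(351 - 350\right)^{2} = 1^{2} = 1$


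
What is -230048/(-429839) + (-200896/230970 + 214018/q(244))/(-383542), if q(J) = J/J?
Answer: -2748133112461/120500052880335 ≈ -0.022806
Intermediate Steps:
q(J) = 1
-230048/(-429839) + (-200896/230970 + 214018/q(244))/(-383542) = -230048/(-429839) + (-200896/230970 + 214018/1)/(-383542) = -230048*(-1/429839) + (-200896*1/230970 + 214018*1)*(-1/383542) = 2912/5441 + (-100448/115485 + 214018)*(-1/383542) = 2912/5441 + (24715768282/115485)*(-1/383542) = 2912/5441 - 12357884141/22146673935 = -2748133112461/120500052880335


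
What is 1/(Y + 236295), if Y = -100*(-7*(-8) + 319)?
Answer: 1/198795 ≈ 5.0303e-6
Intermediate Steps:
Y = -37500 (Y = -100*(56 + 319) = -100*375 = -37500)
1/(Y + 236295) = 1/(-37500 + 236295) = 1/198795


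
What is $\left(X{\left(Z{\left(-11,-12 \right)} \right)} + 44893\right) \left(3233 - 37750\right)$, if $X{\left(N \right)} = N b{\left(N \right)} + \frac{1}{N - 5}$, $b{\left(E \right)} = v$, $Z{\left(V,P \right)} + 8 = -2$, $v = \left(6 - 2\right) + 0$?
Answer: $- \frac{23222830498}{15} \approx -1.5482 \cdot 10^{9}$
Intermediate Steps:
$v = 4$ ($v = 4 + 0 = 4$)
$Z{\left(V,P \right)} = -10$ ($Z{\left(V,P \right)} = -8 - 2 = -10$)
$b{\left(E \right)} = 4$
$X{\left(N \right)} = \frac{1}{-5 + N} + 4 N$ ($X{\left(N \right)} = N 4 + \frac{1}{N - 5} = 4 N + \frac{1}{-5 + N} = \frac{1}{-5 + N} + 4 N$)
$\left(X{\left(Z{\left(-11,-12 \right)} \right)} + 44893\right) \left(3233 - 37750\right) = \left(\frac{1 - -200 + 4 \left(-10\right)^{2}}{-5 - 10} + 44893\right) \left(3233 - 37750\right) = \left(\frac{1 + 200 + 4 \cdot 100}{-15} + 44893\right) \left(-34517\right) = \left(- \frac{1 + 200 + 400}{15} + 44893\right) \left(-34517\right) = \left(\left(- \frac{1}{15}\right) 601 + 44893\right) \left(-34517\right) = \left(- \frac{601}{15} + 44893\right) \left(-34517\right) = \frac{672794}{15} \left(-34517\right) = - \frac{23222830498}{15}$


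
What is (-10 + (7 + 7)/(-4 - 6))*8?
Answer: -456/5 ≈ -91.200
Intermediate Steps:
(-10 + (7 + 7)/(-4 - 6))*8 = (-10 + 14/(-10))*8 = (-10 + 14*(-1/10))*8 = (-10 - 7/5)*8 = -57/5*8 = -456/5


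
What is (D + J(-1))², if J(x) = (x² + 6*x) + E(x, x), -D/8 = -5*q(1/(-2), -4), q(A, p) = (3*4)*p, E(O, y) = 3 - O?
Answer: 3690241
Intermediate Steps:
q(A, p) = 12*p
D = -1920 (D = -(-40)*12*(-4) = -(-40)*(-48) = -8*240 = -1920)
J(x) = 3 + x² + 5*x (J(x) = (x² + 6*x) + (3 - x) = 3 + x² + 5*x)
(D + J(-1))² = (-1920 + (3 + (-1)² + 5*(-1)))² = (-1920 + (3 + 1 - 5))² = (-1920 - 1)² = (-1921)² = 3690241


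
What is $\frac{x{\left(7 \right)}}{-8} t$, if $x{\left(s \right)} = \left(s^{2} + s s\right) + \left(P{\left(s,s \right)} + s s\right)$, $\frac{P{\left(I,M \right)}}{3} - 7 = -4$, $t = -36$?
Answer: $702$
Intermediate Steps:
$P{\left(I,M \right)} = 9$ ($P{\left(I,M \right)} = 21 + 3 \left(-4\right) = 21 - 12 = 9$)
$x{\left(s \right)} = 9 + 3 s^{2}$ ($x{\left(s \right)} = \left(s^{2} + s s\right) + \left(9 + s s\right) = \left(s^{2} + s^{2}\right) + \left(9 + s^{2}\right) = 2 s^{2} + \left(9 + s^{2}\right) = 9 + 3 s^{2}$)
$\frac{x{\left(7 \right)}}{-8} t = \frac{9 + 3 \cdot 7^{2}}{-8} \left(-36\right) = \left(9 + 3 \cdot 49\right) \left(- \frac{1}{8}\right) \left(-36\right) = \left(9 + 147\right) \left(- \frac{1}{8}\right) \left(-36\right) = 156 \left(- \frac{1}{8}\right) \left(-36\right) = \left(- \frac{39}{2}\right) \left(-36\right) = 702$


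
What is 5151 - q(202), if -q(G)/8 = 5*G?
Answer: 13231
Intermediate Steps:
q(G) = -40*G
5151 - q(202) = 5151 - (-40)*202 = 5151 - 1*(-8080) = 5151 + 8080 = 13231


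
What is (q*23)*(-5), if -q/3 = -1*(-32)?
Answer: 11040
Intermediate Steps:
q = -96 (q = -(-3)*(-32) = -3*32 = -96)
(q*23)*(-5) = -96*23*(-5) = -2208*(-5) = 11040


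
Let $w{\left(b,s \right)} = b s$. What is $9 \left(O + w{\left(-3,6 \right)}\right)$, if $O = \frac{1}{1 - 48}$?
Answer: $- \frac{7623}{47} \approx -162.19$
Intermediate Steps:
$O = - \frac{1}{47}$ ($O = \frac{1}{-47} = - \frac{1}{47} \approx -0.021277$)
$9 \left(O + w{\left(-3,6 \right)}\right) = 9 \left(- \frac{1}{47} - 18\right) = 9 \left(- \frac{847}{47}\right) = - \frac{7623}{47}$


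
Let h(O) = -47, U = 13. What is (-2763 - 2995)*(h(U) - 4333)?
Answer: 25220040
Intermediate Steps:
(-2763 - 2995)*(h(U) - 4333) = (-2763 - 2995)*(-47 - 4333) = -5758*(-4380) = 25220040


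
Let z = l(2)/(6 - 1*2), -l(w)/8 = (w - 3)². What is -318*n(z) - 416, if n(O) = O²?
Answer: -1688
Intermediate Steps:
l(w) = -8*(-3 + w)² (l(w) = -8*(w - 3)² = -8*(-3 + w)²)
z = -2 (z = (-8*(-3 + 2)²)/(6 - 1*2) = (-8*(-1)²)/(6 - 2) = -8*1/4 = -8*¼ = -2)
-318*n(z) - 416 = -318*(-2)² - 416 = -318*4 - 416 = -1272 - 416 = -1688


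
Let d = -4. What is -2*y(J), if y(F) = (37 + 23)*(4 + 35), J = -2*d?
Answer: -4680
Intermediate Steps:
J = 8 (J = -2*(-4) = 8)
y(F) = 2340 (y(F) = 60*39 = 2340)
-2*y(J) = -2*2340 = -4680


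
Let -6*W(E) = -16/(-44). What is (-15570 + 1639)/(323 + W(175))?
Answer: -459723/10657 ≈ -43.138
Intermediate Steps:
W(E) = -2/33 (W(E) = -(-8)/(3*(-44)) = -(-8)*(-1)/(3*44) = -1/6*4/11 = -2/33)
(-15570 + 1639)/(323 + W(175)) = (-15570 + 1639)/(323 - 2/33) = -13931/10657/33 = -13931*33/10657 = -459723/10657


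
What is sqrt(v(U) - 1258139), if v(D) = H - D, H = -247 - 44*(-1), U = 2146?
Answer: 2*I*sqrt(315122) ≈ 1122.7*I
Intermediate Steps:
H = -203 (H = -247 + 44 = -203)
v(D) = -203 - D
sqrt(v(U) - 1258139) = sqrt((-203 - 1*2146) - 1258139) = sqrt((-203 - 2146) - 1258139) = sqrt(-2349 - 1258139) = sqrt(-1260488) = 2*I*sqrt(315122)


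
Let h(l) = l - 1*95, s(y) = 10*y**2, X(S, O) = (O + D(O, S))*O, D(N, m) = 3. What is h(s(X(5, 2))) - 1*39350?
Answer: -38445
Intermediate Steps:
X(S, O) = O*(3 + O) (X(S, O) = (O + 3)*O = (3 + O)*O = O*(3 + O))
h(l) = -95 + l (h(l) = l - 95 = -95 + l)
h(s(X(5, 2))) - 1*39350 = (-95 + 10*(2*(3 + 2))**2) - 1*39350 = (-95 + 10*(2*5)**2) - 39350 = (-95 + 10*10**2) - 39350 = (-95 + 10*100) - 39350 = (-95 + 1000) - 39350 = 905 - 39350 = -38445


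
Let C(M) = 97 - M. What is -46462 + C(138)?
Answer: -46503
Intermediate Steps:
-46462 + C(138) = -46462 + (97 - 1*138) = -46462 + (97 - 138) = -46462 - 41 = -46503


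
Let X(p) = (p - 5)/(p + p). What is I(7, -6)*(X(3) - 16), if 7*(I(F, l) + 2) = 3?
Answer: 77/3 ≈ 25.667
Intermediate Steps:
I(F, l) = -11/7 (I(F, l) = -2 + (⅐)*3 = -2 + 3/7 = -11/7)
X(p) = (-5 + p)/(2*p) (X(p) = (-5 + p)/((2*p)) = (-5 + p)*(1/(2*p)) = (-5 + p)/(2*p))
I(7, -6)*(X(3) - 16) = -11*((½)*(-5 + 3)/3 - 16)/7 = -11*((½)*(⅓)*(-2) - 16)/7 = -11*(-⅓ - 16)/7 = -11/7*(-49/3) = 77/3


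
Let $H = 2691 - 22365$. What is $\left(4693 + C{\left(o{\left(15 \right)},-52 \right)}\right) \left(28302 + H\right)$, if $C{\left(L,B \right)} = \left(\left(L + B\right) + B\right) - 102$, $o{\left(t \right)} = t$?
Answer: $38843256$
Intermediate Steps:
$H = -19674$
$C{\left(L,B \right)} = -102 + L + 2 B$ ($C{\left(L,B \right)} = \left(\left(B + L\right) + B\right) - 102 = \left(L + 2 B\right) - 102 = -102 + L + 2 B$)
$\left(4693 + C{\left(o{\left(15 \right)},-52 \right)}\right) \left(28302 + H\right) = \left(4693 + \left(-102 + 15 + 2 \left(-52\right)\right)\right) \left(28302 - 19674\right) = \left(4693 - 191\right) 8628 = 4502 \cdot 8628 = 38843256$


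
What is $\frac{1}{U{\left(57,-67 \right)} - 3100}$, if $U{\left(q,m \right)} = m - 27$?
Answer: $- \frac{1}{3194} \approx -0.00031309$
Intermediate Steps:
$U{\left(q,m \right)} = -27 + m$ ($U{\left(q,m \right)} = m - 27 = -27 + m$)
$\frac{1}{U{\left(57,-67 \right)} - 3100} = \frac{1}{\left(-27 - 67\right) - 3100} = \frac{1}{-94 - 3100} = \frac{1}{-3194} = - \frac{1}{3194}$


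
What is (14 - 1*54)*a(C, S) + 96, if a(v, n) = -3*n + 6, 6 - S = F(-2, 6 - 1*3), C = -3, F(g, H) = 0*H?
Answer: 576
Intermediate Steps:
F(g, H) = 0
S = 6 (S = 6 - 1*0 = 6 + 0 = 6)
a(v, n) = 6 - 3*n
(14 - 1*54)*a(C, S) + 96 = (14 - 1*54)*(6 - 3*6) + 96 = (14 - 54)*(6 - 18) + 96 = -40*(-12) + 96 = 480 + 96 = 576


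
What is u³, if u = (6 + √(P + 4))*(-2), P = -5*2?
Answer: -864 - 816*I*√6 ≈ -864.0 - 1998.8*I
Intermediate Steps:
P = -10
u = -12 - 2*I*√6 (u = (6 + √(-10 + 4))*(-2) = (6 + √(-6))*(-2) = (6 + I*√6)*(-2) = -12 - 2*I*√6 ≈ -12.0 - 4.899*I)
u³ = (-12 - 2*I*√6)³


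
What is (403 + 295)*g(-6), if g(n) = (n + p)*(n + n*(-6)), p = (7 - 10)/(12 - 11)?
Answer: -188460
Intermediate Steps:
p = -3 (p = -3/1 = -3*1 = -3)
g(n) = -5*n*(-3 + n) (g(n) = (n - 3)*(n + n*(-6)) = (-3 + n)*(n - 6*n) = (-3 + n)*(-5*n) = -5*n*(-3 + n))
(403 + 295)*g(-6) = (403 + 295)*(5*(-6)*(3 - 1*(-6))) = 698*(5*(-6)*(3 + 6)) = 698*(5*(-6)*9) = 698*(-270) = -188460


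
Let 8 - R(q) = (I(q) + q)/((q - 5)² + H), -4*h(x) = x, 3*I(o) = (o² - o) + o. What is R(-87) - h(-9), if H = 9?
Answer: 185135/33892 ≈ 5.4625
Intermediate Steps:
I(o) = o²/3 (I(o) = ((o² - o) + o)/3 = o²/3)
h(x) = -x/4
R(q) = 8 - (q + q²/3)/(9 + (-5 + q)²) (R(q) = 8 - (q²/3 + q)/((q - 5)² + 9) = 8 - (q + q²/3)/((-5 + q)² + 9) = 8 - (q + q²/3)/(9 + (-5 + q)²))
R(-87) - h(-9) = (816 - 243*(-87) + 23*(-87)²)/(3*(34 + (-87)² - 10*(-87))) - (-1)*(-9)/4 = (816 + 21141 + 23*7569)/(3*(34 + 7569 + 870)) - 1*9/4 = (⅓)*(816 + 21141 + 174087)/8473 - 9/4 = (⅓)*(1/8473)*196044 - 9/4 = 65348/8473 - 9/4 = 185135/33892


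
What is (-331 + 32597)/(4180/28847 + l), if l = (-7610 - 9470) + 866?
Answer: -465388651/233860539 ≈ -1.9900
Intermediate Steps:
l = -16214 (l = -17080 + 866 = -16214)
(-331 + 32597)/(4180/28847 + l) = (-331 + 32597)/(4180/28847 - 16214) = 32266/(4180*(1/28847) - 16214) = 32266/(4180/28847 - 16214) = 32266/(-467721078/28847) = 32266*(-28847/467721078) = -465388651/233860539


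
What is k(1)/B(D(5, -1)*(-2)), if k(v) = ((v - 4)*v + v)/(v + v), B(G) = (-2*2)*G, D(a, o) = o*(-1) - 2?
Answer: 1/8 ≈ 0.12500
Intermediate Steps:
D(a, o) = -2 - o (D(a, o) = -o - 2 = -2 - o)
B(G) = -4*G
k(v) = (v + v*(-4 + v))/(2*v) (k(v) = ((-4 + v)*v + v)/((2*v)) = (v*(-4 + v) + v)*(1/(2*v)) = (v + v*(-4 + v))*(1/(2*v)) = (v + v*(-4 + v))/(2*v))
k(1)/B(D(5, -1)*(-2)) = (-3/2 + (1/2)*1)/((-4*(-2 - 1*(-1))*(-2))) = (-3/2 + 1/2)/((-4*(-2 + 1)*(-2))) = -1/((-(-4)*(-2))) = -1/((-4*2)) = -1/(-8) = -1*(-1/8) = 1/8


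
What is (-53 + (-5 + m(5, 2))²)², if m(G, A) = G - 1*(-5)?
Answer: 784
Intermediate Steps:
m(G, A) = 5 + G (m(G, A) = G + 5 = 5 + G)
(-53 + (-5 + m(5, 2))²)² = (-53 + (-5 + (5 + 5))²)² = (-53 + (-5 + 10)²)² = (-53 + 5²)² = (-53 + 25)² = (-28)² = 784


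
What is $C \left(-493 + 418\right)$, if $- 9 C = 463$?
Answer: $\frac{11575}{3} \approx 3858.3$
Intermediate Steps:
$C = - \frac{463}{9}$ ($C = \left(- \frac{1}{9}\right) 463 = - \frac{463}{9} \approx -51.444$)
$C \left(-493 + 418\right) = - \frac{463 \left(-493 + 418\right)}{9} = \left(- \frac{463}{9}\right) \left(-75\right) = \frac{11575}{3}$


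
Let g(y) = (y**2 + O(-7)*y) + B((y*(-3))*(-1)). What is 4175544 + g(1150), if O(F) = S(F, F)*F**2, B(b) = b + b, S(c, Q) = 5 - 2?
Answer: 5673994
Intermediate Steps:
S(c, Q) = 3
B(b) = 2*b
O(F) = 3*F**2
g(y) = y**2 + 153*y (g(y) = (y**2 + (3*(-7)**2)*y) + 2*((y*(-3))*(-1)) = (y**2 + (3*49)*y) + 2*(-3*y*(-1)) = (y**2 + 147*y) + 2*(3*y) = (y**2 + 147*y) + 6*y = y**2 + 153*y)
4175544 + g(1150) = 4175544 + 1150*(153 + 1150) = 4175544 + 1150*1303 = 4175544 + 1498450 = 5673994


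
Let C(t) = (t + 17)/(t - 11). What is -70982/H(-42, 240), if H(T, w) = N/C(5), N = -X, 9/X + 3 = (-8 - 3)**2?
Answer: -92134636/27 ≈ -3.4124e+6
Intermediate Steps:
C(t) = (17 + t)/(-11 + t)
X = 9/118 (X = 9/(-3 + (-8 - 3)**2) = 9/(-3 + (-11)**2) = 9/(-3 + 121) = 9/118 ≈ 0.076271)
N = -9/118 (N = -1*9/118 = -9/118 ≈ -0.076271)
H(T, w) = 27/1298 (H(T, w) = -9*(-11 + 5)/(17 + 5)/118 = -9/(118*(22/(-6))) = -9/(118*((-1/6*22))) = -9/(118*(-11/3)) = -9/118*(-3/11) = 27/1298)
-70982/H(-42, 240) = -70982/27/1298 = -70982*1298/27 = -92134636/27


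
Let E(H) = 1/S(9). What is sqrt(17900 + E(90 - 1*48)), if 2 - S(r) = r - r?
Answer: sqrt(71602)/2 ≈ 133.79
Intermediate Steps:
S(r) = 2 (S(r) = 2 - (r - r) = 2 - 1*0 = 2 + 0 = 2)
E(H) = 1/2
sqrt(17900 + E(90 - 1*48)) = sqrt(17900 + 1/2) = sqrt(35801/2) = sqrt(71602)/2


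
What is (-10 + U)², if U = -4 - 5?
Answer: 361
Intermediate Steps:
U = -9
(-10 + U)² = (-10 - 9)² = (-19)² = 361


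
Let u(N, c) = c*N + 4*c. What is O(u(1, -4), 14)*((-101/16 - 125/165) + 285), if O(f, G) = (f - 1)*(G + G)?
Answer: -7190603/44 ≈ -1.6342e+5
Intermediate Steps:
u(N, c) = 4*c + N*c (u(N, c) = N*c + 4*c = 4*c + N*c)
O(f, G) = 2*G*(-1 + f) (O(f, G) = (-1 + f)*(2*G) = 2*G*(-1 + f))
O(u(1, -4), 14)*((-101/16 - 125/165) + 285) = (2*14*(-1 - 4*(4 + 1)))*((-101/16 - 125/165) + 285) = (2*14*(-1 - 4*5))*((-101*1/16 - 125*1/165) + 285) = (2*14*(-1 - 20))*((-101/16 - 25/33) + 285) = (2*14*(-21))*(-3733/528 + 285) = -588*146747/528 = -7190603/44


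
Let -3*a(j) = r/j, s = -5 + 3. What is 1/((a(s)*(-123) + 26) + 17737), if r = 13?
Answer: 2/34993 ≈ 5.7154e-5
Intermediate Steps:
s = -2
a(j) = -13/(3*j)
1/((a(s)*(-123) + 26) + 17737) = 1/((-13/3/(-2)*(-123) + 26) + 17737) = 1/((-13/3*(-½)*(-123) + 26) + 17737) = 1/(((13/6)*(-123) + 26) + 17737) = 1/((-533/2 + 26) + 17737) = 1/(-481/2 + 17737) = 1/(34993/2) = 2/34993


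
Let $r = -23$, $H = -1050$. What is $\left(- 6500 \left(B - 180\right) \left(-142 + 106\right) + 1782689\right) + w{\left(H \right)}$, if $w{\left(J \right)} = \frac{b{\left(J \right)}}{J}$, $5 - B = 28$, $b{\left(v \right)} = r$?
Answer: $- \frac{48005276527}{1050} \approx -4.5719 \cdot 10^{7}$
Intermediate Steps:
$b{\left(v \right)} = -23$
$B = -23$ ($B = 5 - 28 = -23$)
$w{\left(J \right)} = - \frac{23}{J}$
$\left(- 6500 \left(B - 180\right) \left(-142 + 106\right) + 1782689\right) + w{\left(H \right)} = \left(- 6500 \left(-23 - 180\right) \left(-142 + 106\right) + 1782689\right) - \frac{23}{-1050} = \left(- 6500 \left(\left(-203\right) \left(-36\right)\right) + 1782689\right) - - \frac{23}{1050} = \left(\left(-6500\right) 7308 + 1782689\right) + \frac{23}{1050} = \left(-47502000 + 1782689\right) + \frac{23}{1050} = -45719311 + \frac{23}{1050} = - \frac{48005276527}{1050}$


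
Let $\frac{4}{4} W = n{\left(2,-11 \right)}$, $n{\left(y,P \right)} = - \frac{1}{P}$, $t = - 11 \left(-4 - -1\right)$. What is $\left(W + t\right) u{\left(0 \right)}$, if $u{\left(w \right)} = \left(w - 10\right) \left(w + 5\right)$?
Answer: $- \frac{18200}{11} \approx -1654.5$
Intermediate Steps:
$t = 33$ ($t = - 11 \left(-4 + 1\right) = \left(-11\right) \left(-3\right) = 33$)
$W = \frac{1}{11}$ ($W = - \frac{1}{-11} = \left(-1\right) \left(- \frac{1}{11}\right) = \frac{1}{11} \approx 0.090909$)
$u{\left(w \right)} = \left(-10 + w\right) \left(5 + w\right)$
$\left(W + t\right) u{\left(0 \right)} = \left(\frac{1}{11} + 33\right) \left(-50 + 0^{2} - 0\right) = \frac{364 \left(-50 + 0 + 0\right)}{11} = \frac{364}{11} \left(-50\right) = - \frac{18200}{11}$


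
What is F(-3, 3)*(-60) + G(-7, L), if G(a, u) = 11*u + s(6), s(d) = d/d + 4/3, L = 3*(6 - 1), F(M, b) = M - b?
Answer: 1582/3 ≈ 527.33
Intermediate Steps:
L = 15 (L = 3*5 = 15)
s(d) = 7/3 (s(d) = 1 + 4*(⅓) = 1 + 4/3 = 7/3)
G(a, u) = 7/3 + 11*u (G(a, u) = 11*u + 7/3 = 7/3 + 11*u)
F(-3, 3)*(-60) + G(-7, L) = (-3 - 1*3)*(-60) + (7/3 + 11*15) = (-3 - 3)*(-60) + (7/3 + 165) = -6*(-60) + 502/3 = 360 + 502/3 = 1582/3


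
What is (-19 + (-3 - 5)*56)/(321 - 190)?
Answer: -467/131 ≈ -3.5649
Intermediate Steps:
(-19 + (-3 - 5)*56)/(321 - 190) = (-19 - 8*56)/131 = (-19 - 448)*(1/131) = -467*1/131 = -467/131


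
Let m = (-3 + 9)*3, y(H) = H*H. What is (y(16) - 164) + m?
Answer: 110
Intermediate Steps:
y(H) = H²
m = 18 (m = 6*3 = 18)
(y(16) - 164) + m = (16² - 164) + 18 = (256 - 164) + 18 = 92 + 18 = 110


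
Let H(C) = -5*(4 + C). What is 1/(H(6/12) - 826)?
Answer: -2/1697 ≈ -0.0011785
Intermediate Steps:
H(C) = -20 - 5*C
1/(H(6/12) - 826) = 1/((-20 - 30/12) - 826) = 1/((-20 - 5*½) - 826) = 1/((-20 - 5/2) - 826) = 1/(-45/2 - 826) = 1/(-1697/2) = -2/1697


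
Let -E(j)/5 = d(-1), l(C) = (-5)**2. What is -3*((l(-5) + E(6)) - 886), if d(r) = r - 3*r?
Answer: 2613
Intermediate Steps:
d(r) = -2*r
l(C) = 25
E(j) = -10 (E(j) = -(-10)*(-1) = -5*2 = -10)
-3*((l(-5) + E(6)) - 886) = -3*((25 - 10) - 886) = -3*(15 - 886) = -3*(-871) = 2613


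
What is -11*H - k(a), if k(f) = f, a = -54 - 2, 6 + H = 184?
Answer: -1902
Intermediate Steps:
H = 178 (H = -6 + 184 = 178)
a = -56
-11*H - k(a) = -11*178 - 1*(-56) = -1958 + 56 = -1902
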